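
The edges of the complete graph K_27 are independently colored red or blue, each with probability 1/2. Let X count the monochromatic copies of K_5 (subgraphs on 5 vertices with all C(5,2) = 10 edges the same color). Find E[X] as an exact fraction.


Let X = Σ_S X_S over the C(27, 5) = 80730 subsets S of size 5, where X_S = 1 if the K_5 on S is monochromatic.
For a fixed S, the K_5 on S has C(5, 2) = 10 edges. P[all 10 edges red] = (1/2)^10, and likewise for blue, so P[monochromatic] = 2·(1/2)^10 = 2^{1 − 10} = 1/512.
By linearity of expectation: E[X] = C(27, 5) · 2^{1 − 10} = 80730 · 1/512 = 40365/256.
Numerically: E[X] ≈ 157.67578.

E[X] = C(27,5)·2^(1−C(5,2)) = 40365/256 ≈ 157.67578.


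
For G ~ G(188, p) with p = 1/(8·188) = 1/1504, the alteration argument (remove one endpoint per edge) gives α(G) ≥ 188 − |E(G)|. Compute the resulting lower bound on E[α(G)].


E[|E(G)|] = C(188, 2)·p = 17578 · (1/1504) = 187/16.
E[α(G)] ≥ n − E[|E(G)|] = 188 − 187/16 = 2821/16.
Numerically: ≈ 176.312500.
(This is only a lower bound; the true E[α(G)] may be larger.)

E[α(G)] ≥ 2821/16 ≈ 176.312500.


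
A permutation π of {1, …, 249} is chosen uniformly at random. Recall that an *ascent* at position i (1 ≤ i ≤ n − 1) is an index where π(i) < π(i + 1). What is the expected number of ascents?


Write X = Σ X_I over i = 1, …, 248, with X_I the indicator of one ascent.
There are 248 indicators.
For each fixed i, the pair (π(i), π(i+1)) is a uniformly random ordered pair of distinct values from {1, …, 249}; by symmetry P[π(i) < π(i+1)] = 1/2.
By linearity: E[X] = 248 · (1/2) = (249 − 1) · (1/2) = 124 ≈ 124.0000.

E[X] = 124 = 124.0000.


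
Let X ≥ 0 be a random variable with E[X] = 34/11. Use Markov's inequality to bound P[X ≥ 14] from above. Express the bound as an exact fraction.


μ = E[X] = 34/11, a = 14.
Markov: P[X ≥ 14] ≤ μ/a = (34/11)/14 = 17/77.
Numerically: ≈ 0.220779.
(Since a = 14 > μ = 3.090909, the bound 17/77 is < 1 and informative.)

P[X ≥ 14] ≤ 17/77 ≈ 0.220779.


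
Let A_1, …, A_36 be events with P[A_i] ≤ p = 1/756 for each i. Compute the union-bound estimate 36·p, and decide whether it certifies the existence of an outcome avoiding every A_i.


Union bound: P[∪_{i=1}^{36} A_i] ≤ Σ_i P[A_i] ≤ 36·p = 36·(1/756) = 1/21.
Numerically: 1/21 ≈ 0.047619.
Is 1/21 < 1? YES.
Since P[∪ A_i] ≤ 1/21 < 1, the complement has P[∩ A_i^c] ≥ 1 − 1/21 = 20/21 > 0, so some outcome avoids every A_i.

36·p = 1/21 ≈ 0.047619; existence CERTIFIED by the union bound.


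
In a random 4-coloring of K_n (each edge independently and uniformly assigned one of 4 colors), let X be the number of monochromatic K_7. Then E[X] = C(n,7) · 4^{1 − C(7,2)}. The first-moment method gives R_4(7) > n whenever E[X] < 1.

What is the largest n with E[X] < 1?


We need C(n, 7) · 4^{1 − 21} < 1, i.e. C(n, 7) < 4^{21 − 1} = 1099511627776.
Check values of n near the boundary:
  n = 179: C(179, 7) = 1037437234460; 1037437234460 < 1099511627776? YES
  n = 180: C(180, 7) = 1079414463600; 1079414463600 < 1099511627776? YES
  n = 181: C(181, 7) = 1122839183400; 1122839183400 < 1099511627776? NO
  n = 182: C(182, 7) = 1167752750736; 1167752750736 < 1099511627776? NO
The largest n with C(n, 7) < 1099511627776 is n = 180 (where E[X] = 67463403975/68719476736 ≈ 0.981722). Hence R_4(7) > 180, i.e. R_4(7) ≥ 181.

Largest n = 180; hence R_4(7) > 180.


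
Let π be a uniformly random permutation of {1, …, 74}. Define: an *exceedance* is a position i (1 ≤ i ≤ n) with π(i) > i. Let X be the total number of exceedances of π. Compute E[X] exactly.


Write X = Σ_{i=1}^{74} X_i, where X_i = 1_{π(i) > i}.
For each fixed i, π(i) is uniform over {1, …, 74} (marginal of a uniform permutation), so P[π(i) > i] = (n − i)/n. Summing: Σ_{i=1}^{74} (n − i)/n = (0 + 1 + … + 73)/74 = 74(74 − 1)/(2·74) = (74 − 1)/2.
Hence E[X] = Σ_{i=1}^{74} (74 − i)/74 = 73/2 ≈ 36.500000.

E[X] = 73/2 = 36.500000.


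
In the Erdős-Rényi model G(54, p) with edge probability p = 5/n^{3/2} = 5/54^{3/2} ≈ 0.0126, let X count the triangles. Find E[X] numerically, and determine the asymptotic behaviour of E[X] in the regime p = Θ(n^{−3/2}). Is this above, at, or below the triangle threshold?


Number of potential triangles: C(54, 3) = 24804.
Each occurs with probability p³ ≈ (0.0126)³ ≈ 2.00050e-06.
By linearity: E[X] = C(54, 3)·p³ ≈ 24804 · 2.00050e-06 ≈ 0.050.
Since α = 3/2 > 1, p = c/n^{3/2} = o(1/n) is below the triangle threshold p ~ 1/n. Asymptotically E[X] ~ (c³/6)·n^{3(1−α)} = (5³/6)·n^{-1.5} → 0, so by Markov's inequality G has no triangles w.h.p.

E[X] ≈ 0.050; in regime p = Θ(1/n^{3/2}) E[X] tends to 0 (below the triangle threshold p ~ 1/n).


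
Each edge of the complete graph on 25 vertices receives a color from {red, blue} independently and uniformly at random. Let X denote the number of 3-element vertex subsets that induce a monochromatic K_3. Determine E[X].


Let X = Σ_S X_S over the C(25, 3) = 2300 subsets S of size 3, where X_S = 1 if the K_3 on S is monochromatic.
For a fixed S, the K_3 on S has C(3, 2) = 3 edges. P[all 3 edges red] = (1/2)^3, and likewise for blue, so P[monochromatic] = 2·(1/2)^3 = 2^{1 − 3} = 1/4.
Summing: E[X] = C(25, 3) · 2^{1 − 3} = 2300 · 1/4 = 575.
Numerically: E[X] ≈ 575.000.

E[X] = C(25,3)·2^(1−C(3,2)) = 575 ≈ 575.000.


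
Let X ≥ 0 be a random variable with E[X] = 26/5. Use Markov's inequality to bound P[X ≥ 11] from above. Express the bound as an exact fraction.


μ = E[X] = 26/5, a = 11.
Markov: P[X ≥ 11] ≤ μ/a = (26/5)/11 = 26/55.
Numerically: ≈ 0.47273.
(Since a = 11 > μ = 5.20000, the bound 26/55 is < 1 and informative.)

P[X ≥ 11] ≤ 26/55 ≈ 0.47273.


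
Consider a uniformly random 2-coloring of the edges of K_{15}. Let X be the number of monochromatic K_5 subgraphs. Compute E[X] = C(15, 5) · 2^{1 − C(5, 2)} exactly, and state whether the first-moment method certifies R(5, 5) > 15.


E[X] = C(15, 5) · 2^{1 − 10} = 3003 · 2^{−9} = 3003/512.
As a reduced fraction: E[X] = 3003/512 ≈ 5.865.
Is E[X] < 1? NO.
Since E[X] ≥ 1, the first-moment bound is inconclusive at n = 15; it does NOT by itself certify R(5, 5) > 15.

E[X] = 3003/512 ≈ 5.865; E[X] ≥ 1; first-moment method inconclusive here.


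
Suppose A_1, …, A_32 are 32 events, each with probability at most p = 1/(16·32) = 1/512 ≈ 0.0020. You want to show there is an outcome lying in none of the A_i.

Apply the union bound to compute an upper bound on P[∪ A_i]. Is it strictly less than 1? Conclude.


Union bound: P[∪_{i=1}^{32} A_i] ≤ Σ_i P[A_i] ≤ 32·p = 32·(1/512) = 1/16.
Numerically: 1/16 ≈ 0.0625.
Is 1/16 < 1? YES.
Since P[∪ A_i] ≤ 1/16 < 1, the complement has P[∩ A_i^c] ≥ 1 − 1/16 = 15/16 > 0, so some outcome avoids every A_i.

32·p = 1/16 ≈ 0.0625; existence CERTIFIED by the union bound.


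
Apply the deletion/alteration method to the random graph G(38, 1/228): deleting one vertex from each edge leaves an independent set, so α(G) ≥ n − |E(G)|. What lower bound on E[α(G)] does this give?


E[|E(G)|] = C(38, 2)·p = 703 · (1/228) = 37/12.
E[α(G)] ≥ n − E[|E(G)|] = 38 − 37/12 = 419/12.
Numerically: ≈ 34.916667.
(This is only a lower bound; the true E[α(G)] may be larger.)

E[α(G)] ≥ 419/12 ≈ 34.916667.


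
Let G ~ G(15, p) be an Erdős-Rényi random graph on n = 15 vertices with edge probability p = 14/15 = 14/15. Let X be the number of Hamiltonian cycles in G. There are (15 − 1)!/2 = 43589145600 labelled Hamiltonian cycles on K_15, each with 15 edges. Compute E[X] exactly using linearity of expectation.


K_15 has (15 − 1)!/2 = 43589145600 labelled Hamiltonian cycles.
For each such Hamiltonian cycle H, let X_H = 1 if all 15 edges of H are present in G. Then P[X_H = 1] = p^{15} = (14/15)^{15} = 155568095557812224/437893890380859375.
Summing the indicators: E[X] = Σ_H E[X_H] = 43589145600 · p^{15} = 43589145600 · 155568095557812224/437893890380859375 = 1116227221067356419653632/72081298828125.
Numerically: E[X] ≈ 1.549e+10.

E[X] = 43589145600 · (14/15)^{15} = 1116227221067356419653632/72081298828125 ≈ 1.549e+10.


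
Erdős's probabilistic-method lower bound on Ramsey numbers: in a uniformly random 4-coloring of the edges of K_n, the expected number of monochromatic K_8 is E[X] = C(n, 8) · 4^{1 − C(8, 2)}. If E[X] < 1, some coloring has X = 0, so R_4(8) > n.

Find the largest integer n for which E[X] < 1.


We need C(n, 8) · 4^{1 − 28} < 1, i.e. C(n, 8) < 4^{28 − 1} = 18014398509481984.
Check values of n near the boundary:
  n = 403: C(403, 8) = 16090020602228430; 16090020602228430 < 18014398509481984? YES
  n = 404: C(404, 8) = 16415071523485570; 16415071523485570 < 18014398509481984? YES
  n = 405: C(405, 8) = 16745853821188050; 16745853821188050 < 18014398509481984? YES
  n = 406: C(406, 8) = 17082453897995850; 17082453897995850 < 18014398509481984? YES
  n = 407: C(407, 8) = 17424959239309050; 17424959239309050 < 18014398509481984? YES
  n = 408: C(408, 8) = 17773458424095231; 17773458424095231 < 18014398509481984? YES
  n = 409: C(409, 8) = 18128041135797879; 18128041135797879 < 18014398509481984? NO
  n = 410: C(410, 8) = 18488798173326195; 18488798173326195 < 18014398509481984? NO
The largest n with C(n, 8) < 18014398509481984 is n = 408 (where E[X] = 17773458424095231/18014398509481984 ≈ 0.986625). Hence R_4(8) > 408, i.e. R_4(8) ≥ 409.

Largest n = 408; hence R_4(8) > 408.


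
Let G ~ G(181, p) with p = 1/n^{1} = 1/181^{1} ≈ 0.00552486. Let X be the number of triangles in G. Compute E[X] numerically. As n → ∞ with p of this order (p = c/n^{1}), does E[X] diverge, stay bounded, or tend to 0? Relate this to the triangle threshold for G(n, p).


Number of potential triangles: C(181, 3) = 971970.
Each occurs with probability p³ ≈ (0.00552486)³ ≈ 1.68641430e-07.
By linearity: E[X] = C(181, 3)·p³ ≈ 971970 · 1.68641430e-07 ≈ 0.163914.
Here α = 1, so p = 1/n is exactly at the triangle threshold p ~ 1/n. Asymptotically E[X] → c³/6 = 1³/6 = 1/6 ≈ 0.166667, a bounded constant. In this regime the triangle count is asymptotically Poisson(c³/6).

E[X] ≈ 0.163914; in regime p = Θ(1/n^{1}) E[X] stays bounded (at the triangle threshold p ~ 1/n).


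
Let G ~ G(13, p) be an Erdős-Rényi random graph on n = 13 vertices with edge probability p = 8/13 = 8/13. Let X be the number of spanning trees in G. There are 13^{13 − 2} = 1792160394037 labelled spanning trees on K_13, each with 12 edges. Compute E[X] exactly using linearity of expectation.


K_13 has 13^{13 − 2} = 1792160394037 labelled spanning trees.
For each such spanning tree H, let X_H = 1 if all 12 edges of H are present in G. Then P[X_H = 1] = p^{12} = (8/13)^{12} = 68719476736/23298085122481.
By linearity of expectation: E[X] = Σ_H E[X_H] = 1792160394037 · p^{12} = 1792160394037 · 68719476736/23298085122481 = 68719476736/13.
Numerically: E[X] ≈ 5.29e+09.

E[X] = 1792160394037 · (8/13)^{12} = 68719476736/13 ≈ 5.29e+09.


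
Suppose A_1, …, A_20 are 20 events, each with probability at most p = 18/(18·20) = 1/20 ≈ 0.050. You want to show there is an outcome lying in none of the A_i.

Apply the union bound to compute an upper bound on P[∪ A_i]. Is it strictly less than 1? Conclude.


Union bound: P[∪_{i=1}^{20} A_i] ≤ Σ_i P[A_i] ≤ 20·p = 20·(1/20) = 1.
Numerically: 1 ≈ 1.000.
Is 1 < 1? NO.
Since the bound 1 is ≥ 1, the union bound is uninformative here; it does NOT by itself certify existence.

20·p = 1 ≈ 1.000; existence NOT certified by the union bound.


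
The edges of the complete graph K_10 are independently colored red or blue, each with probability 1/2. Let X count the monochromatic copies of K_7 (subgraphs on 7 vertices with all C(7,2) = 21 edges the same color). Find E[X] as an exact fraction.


Let X = Σ_S X_S over the C(10, 7) = 120 subsets S of size 7, where X_S = 1 if the K_7 on S is monochromatic.
For a fixed S, the K_7 on S has C(7, 2) = 21 edges. P[all 21 edges red] = (1/2)^21, and likewise for blue, so P[monochromatic] = 2·(1/2)^21 = 2^{1 − 21} = 1/1048576.
By linearity: E[X] = C(10, 7) · 2^{1 − 21} = 120 · 1/1048576 = 15/131072.
Numerically: E[X] ≈ 0.000114.

E[X] = C(10,7)·2^(1−C(7,2)) = 15/131072 ≈ 0.000114.


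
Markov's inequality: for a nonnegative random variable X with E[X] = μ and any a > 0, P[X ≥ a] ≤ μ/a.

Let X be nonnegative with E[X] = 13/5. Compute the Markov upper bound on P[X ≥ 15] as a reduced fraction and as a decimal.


μ = E[X] = 13/5, a = 15.
Markov: P[X ≥ 15] ≤ μ/a = (13/5)/15 = 13/75.
Numerically: ≈ 0.1733.
(Since a = 15 > μ = 2.6000, the bound 13/75 is < 1 and informative.)

P[X ≥ 15] ≤ 13/75 ≈ 0.1733.


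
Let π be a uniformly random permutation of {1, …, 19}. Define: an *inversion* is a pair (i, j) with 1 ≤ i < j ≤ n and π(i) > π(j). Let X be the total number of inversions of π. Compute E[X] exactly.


Write X = Σ X_I over the C(19, 2) = 171 pairs i < j, with X_I the indicator of one inversion.
There are 171 indicators.
For each fixed pair i < j, the values π(i) and π(j) are two distinct elements of {1, …, 19} in uniformly random order; by symmetry P[π(i) > π(j)] = 1/2.
By linearity: E[X] = 171 · (1/2) = C(19, 2) · (1/2) = 171/2 = 171/2 ≈ 85.5000.

E[X] = 171/2 = 85.5000.


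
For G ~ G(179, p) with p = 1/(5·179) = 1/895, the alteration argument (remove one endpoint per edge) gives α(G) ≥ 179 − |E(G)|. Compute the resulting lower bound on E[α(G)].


E[|E(G)|] = C(179, 2)·p = 15931 · (1/895) = 89/5.
E[α(G)] ≥ n − E[|E(G)|] = 179 − 89/5 = 806/5.
Numerically: ≈ 161.2000.
(This is only a lower bound; the true E[α(G)] may be larger.)

E[α(G)] ≥ 806/5 ≈ 161.2000.


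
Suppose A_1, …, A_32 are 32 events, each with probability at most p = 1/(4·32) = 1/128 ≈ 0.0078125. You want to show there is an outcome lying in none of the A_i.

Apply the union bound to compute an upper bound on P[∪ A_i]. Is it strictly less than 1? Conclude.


Union bound: P[∪_{i=1}^{32} A_i] ≤ Σ_i P[A_i] ≤ 32·p = 32·(1/128) = 1/4.
Numerically: 1/4 ≈ 0.2500000.
Is 1/4 < 1? YES.
Since P[∪ A_i] ≤ 1/4 < 1, the complement has P[∩ A_i^c] ≥ 1 − 1/4 = 3/4 > 0, so some outcome avoids every A_i.

32·p = 1/4 ≈ 0.2500000; existence CERTIFIED by the union bound.


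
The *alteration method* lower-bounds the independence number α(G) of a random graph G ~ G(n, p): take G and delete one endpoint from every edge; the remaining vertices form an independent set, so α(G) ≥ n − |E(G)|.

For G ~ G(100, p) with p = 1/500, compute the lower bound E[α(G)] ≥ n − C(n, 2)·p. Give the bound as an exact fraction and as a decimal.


E[|E(G)|] = C(100, 2)·p = 4950 · (1/500) = 99/10.
E[α(G)] ≥ n − E[|E(G)|] = 100 − 99/10 = 901/10.
Numerically: ≈ 90.100000.
(This is only a lower bound; the true E[α(G)] may be larger.)

E[α(G)] ≥ 901/10 ≈ 90.100000.


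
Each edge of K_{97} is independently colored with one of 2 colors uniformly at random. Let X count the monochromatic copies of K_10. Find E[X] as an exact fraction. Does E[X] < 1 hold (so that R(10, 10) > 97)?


E[X] = C(97, 10) · 2^{1 − 45} = 12576469727536 · 2^{−44} = 12576469727536/17592186044416.
As a reduced fraction: E[X] = 786029357971/1099511627776 ≈ 0.715.
Is E[X] < 1? YES.
Since E[X] < 1, there exists a 2-coloring of K_{97} with no monochromatic K_10; hence R(10, 10) > 97.

E[X] = 786029357971/1099511627776 ≈ 0.715; E[X] < 1, so R(10, 10) > 97.


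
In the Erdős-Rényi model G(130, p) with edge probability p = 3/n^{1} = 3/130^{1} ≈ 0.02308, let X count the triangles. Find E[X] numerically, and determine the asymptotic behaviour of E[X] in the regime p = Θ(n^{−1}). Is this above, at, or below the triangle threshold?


Number of potential triangles: C(130, 3) = 357760.
Each occurs with probability p³ ≈ (0.02308)³ ≈ 1.228949e-05.
By linearity: E[X] = C(130, 3)·p³ ≈ 357760 · 1.228949e-05 ≈ 4.3967.
Here α = 1, so p = 3/n is exactly at the triangle threshold p ~ 1/n. Asymptotically E[X] → c³/6 = 3³/6 = 9/2 ≈ 4.5000, a bounded constant. In this regime the triangle count is asymptotically Poisson(c³/6).

E[X] ≈ 4.3967; in regime p = Θ(1/n^{1}) E[X] stays bounded (at the triangle threshold p ~ 1/n).


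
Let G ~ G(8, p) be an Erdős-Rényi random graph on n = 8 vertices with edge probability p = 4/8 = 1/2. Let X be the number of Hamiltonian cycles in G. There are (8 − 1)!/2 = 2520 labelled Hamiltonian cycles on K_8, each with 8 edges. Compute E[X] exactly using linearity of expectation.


K_8 has (8 − 1)!/2 = 2520 labelled Hamiltonian cycles.
For each such Hamiltonian cycle H, let X_H = 1 if all 8 edges of H are present in G. Then P[X_H = 1] = p^{8} = (1/2)^{8} = 1/256.
By linearity: E[X] = Σ_H E[X_H] = 2520 · p^{8} = 2520 · 1/256 = 315/32.
Numerically: E[X] ≈ 9.844.

E[X] = 2520 · (1/2)^{8} = 315/32 ≈ 9.844.


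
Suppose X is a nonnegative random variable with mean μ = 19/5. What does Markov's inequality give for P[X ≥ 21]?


μ = E[X] = 19/5, a = 21.
Markov: P[X ≥ 21] ≤ μ/a = (19/5)/21 = 19/105.
Numerically: ≈ 0.1810.
(Since a = 21 > μ = 3.8000, the bound 19/105 is < 1 and informative.)

P[X ≥ 21] ≤ 19/105 ≈ 0.1810.


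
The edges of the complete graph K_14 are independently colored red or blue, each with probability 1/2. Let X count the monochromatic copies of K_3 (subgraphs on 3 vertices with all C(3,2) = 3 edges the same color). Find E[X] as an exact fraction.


Let X = Σ_S X_S over the C(14, 3) = 364 subsets S of size 3, where X_S = 1 if the K_3 on S is monochromatic.
For a fixed S, the K_3 on S has C(3, 2) = 3 edges. P[all 3 edges red] = (1/2)^3, and likewise for blue, so P[monochromatic] = 2·(1/2)^3 = 2^{1 − 3} = 1/4.
Summing: E[X] = C(14, 3) · 2^{1 − 3} = 364 · 1/4 = 91.
Numerically: E[X] ≈ 91.0000.

E[X] = C(14,3)·2^(1−C(3,2)) = 91 ≈ 91.0000.


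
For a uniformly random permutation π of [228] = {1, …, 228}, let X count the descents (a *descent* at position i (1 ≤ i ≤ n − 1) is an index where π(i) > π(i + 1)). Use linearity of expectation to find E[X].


Write X = Σ X_I over i = 1, …, 227, with X_I the indicator of one descent.
There are 227 indicators.
For each fixed i, the pair (π(i), π(i+1)) is a uniformly random ordered pair of distinct values from {1, …, 228}; by symmetry P[π(i) > π(i+1)] = 1/2.
By linearity: E[X] = 227 · (1/2) = (228 − 1) · (1/2) = 227/2 ≈ 113.50000.

E[X] = 227/2 = 113.50000.


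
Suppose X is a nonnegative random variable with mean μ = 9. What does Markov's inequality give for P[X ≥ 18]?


μ = E[X] = 9, a = 18.
Markov: P[X ≥ 18] ≤ μ/a = (9)/18 = 1/2.
Numerically: ≈ 0.50000.
(Since a = 18 > μ = 9.00000, the bound 1/2 is < 1 and informative.)

P[X ≥ 18] ≤ 1/2 ≈ 0.50000.


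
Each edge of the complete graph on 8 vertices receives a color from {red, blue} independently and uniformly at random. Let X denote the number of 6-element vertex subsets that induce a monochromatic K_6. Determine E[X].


Let X = Σ_S X_S over the C(8, 6) = 28 subsets S of size 6, where X_S = 1 if the K_6 on S is monochromatic.
For a fixed S, the K_6 on S has C(6, 2) = 15 edges. P[all 15 edges red] = (1/2)^15, and likewise for blue, so P[monochromatic] = 2·(1/2)^15 = 2^{1 − 15} = 1/16384.
By linearity: E[X] = C(8, 6) · 2^{1 − 15} = 28 · 1/16384 = 7/4096.
Numerically: E[X] ≈ 0.001709.

E[X] = C(8,6)·2^(1−C(6,2)) = 7/4096 ≈ 0.001709.


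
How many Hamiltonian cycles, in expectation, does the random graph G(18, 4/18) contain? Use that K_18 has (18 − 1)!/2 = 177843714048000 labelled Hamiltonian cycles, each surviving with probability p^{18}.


K_18 has (18 − 1)!/2 = 177843714048000 labelled Hamiltonian cycles.
For each such Hamiltonian cycle H, let X_H = 1 if all 18 edges of H are present in G. Then P[X_H = 1] = p^{18} = (2/9)^{18} = 262144/150094635296999121.
By linearity: E[X] = Σ_H E[X_H] = 177843714048000 · p^{18} = 177843714048000 · 262144/150094635296999121 = 63951526166528000/205891132094649.
Numerically: E[X] ≈ 311.

E[X] = 177843714048000 · (2/9)^{18} = 63951526166528000/205891132094649 ≈ 311.


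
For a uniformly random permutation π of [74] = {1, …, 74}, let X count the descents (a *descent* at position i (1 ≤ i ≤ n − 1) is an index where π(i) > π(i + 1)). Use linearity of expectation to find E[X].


Write X = Σ X_I over i = 1, …, 73, with X_I the indicator of one descent.
There are 73 indicators.
For each fixed i, the pair (π(i), π(i+1)) is a uniformly random ordered pair of distinct values from {1, …, 74}; by symmetry P[π(i) > π(i+1)] = 1/2.
By linearity: E[X] = 73 · (1/2) = (74 − 1) · (1/2) = 73/2 ≈ 36.500.

E[X] = 73/2 = 36.500.


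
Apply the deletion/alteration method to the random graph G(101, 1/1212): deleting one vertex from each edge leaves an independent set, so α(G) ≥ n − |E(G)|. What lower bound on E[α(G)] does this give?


E[|E(G)|] = C(101, 2)·p = 5050 · (1/1212) = 25/6.
E[α(G)] ≥ n − E[|E(G)|] = 101 − 25/6 = 581/6.
Numerically: ≈ 96.83333.
(This is only a lower bound; the true E[α(G)] may be larger.)

E[α(G)] ≥ 581/6 ≈ 96.83333.


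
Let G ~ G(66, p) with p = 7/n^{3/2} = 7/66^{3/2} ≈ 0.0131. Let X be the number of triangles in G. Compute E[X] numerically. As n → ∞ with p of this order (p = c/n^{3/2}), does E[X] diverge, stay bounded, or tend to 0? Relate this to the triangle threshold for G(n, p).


Number of potential triangles: C(66, 3) = 45760.
Each occurs with probability p³ ≈ (0.0131)³ ≈ 2.22508e-06.
By linearity: E[X] = C(66, 3)·p³ ≈ 45760 · 2.22508e-06 ≈ 0.102.
Since α = 3/2 > 1, p = c/n^{3/2} = o(1/n) is below the triangle threshold p ~ 1/n. Asymptotically E[X] ~ (c³/6)·n^{3(1−α)} = (7³/6)·n^{-1.5} → 0, so by Markov's inequality G has no triangles w.h.p.

E[X] ≈ 0.102; in regime p = Θ(1/n^{3/2}) E[X] tends to 0 (below the triangle threshold p ~ 1/n).


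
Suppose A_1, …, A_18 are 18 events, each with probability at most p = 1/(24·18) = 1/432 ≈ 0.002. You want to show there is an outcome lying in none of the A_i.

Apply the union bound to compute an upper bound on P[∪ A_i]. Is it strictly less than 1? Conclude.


Union bound: P[∪_{i=1}^{18} A_i] ≤ Σ_i P[A_i] ≤ 18·p = 18·(1/432) = 1/24.
Numerically: 1/24 ≈ 0.042.
Is 1/24 < 1? YES.
Since P[∪ A_i] ≤ 1/24 < 1, the complement has P[∩ A_i^c] ≥ 1 − 1/24 = 23/24 > 0, so some outcome avoids every A_i.

18·p = 1/24 ≈ 0.042; existence CERTIFIED by the union bound.


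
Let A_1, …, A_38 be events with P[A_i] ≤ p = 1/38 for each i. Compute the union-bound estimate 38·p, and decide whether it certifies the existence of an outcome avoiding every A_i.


Union bound: P[∪_{i=1}^{38} A_i] ≤ Σ_i P[A_i] ≤ 38·p = 38·(1/38) = 1.
Numerically: 1 ≈ 1.0000.
Is 1 < 1? NO.
Since the bound 1 is ≥ 1, the union bound is uninformative here; it does NOT by itself certify existence.

38·p = 1 ≈ 1.0000; existence NOT certified by the union bound.


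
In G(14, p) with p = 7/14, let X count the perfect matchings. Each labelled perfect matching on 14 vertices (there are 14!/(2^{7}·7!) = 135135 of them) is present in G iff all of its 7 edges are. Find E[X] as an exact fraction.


K_14 has 14!/(2^{7}·7!) = 135135 labelled perfect matchings.
For each such perfect matching H, let X_H = 1 if all 7 edges of H are present in G. Then P[X_H = 1] = p^{7} = (1/2)^{7} = 1/128.
By linearity of expectation: E[X] = Σ_H E[X_H] = 135135 · p^{7} = 135135 · 1/128 = 135135/128.
Numerically: E[X] ≈ 1055.7.

E[X] = 135135 · (1/2)^{7} = 135135/128 ≈ 1055.7.


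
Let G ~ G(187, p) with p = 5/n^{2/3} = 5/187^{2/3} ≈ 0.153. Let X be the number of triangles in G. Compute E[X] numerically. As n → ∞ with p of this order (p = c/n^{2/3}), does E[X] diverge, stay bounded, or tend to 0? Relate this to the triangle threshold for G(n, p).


Number of potential triangles: C(187, 3) = 1072445.
Each occurs with probability p³ ≈ (0.153)³ ≈ 3.57459e-03.
By linearity: E[X] = C(187, 3)·p³ ≈ 1072445 · 3.57459e-03 ≈ 3833.556.
Since α = 2/3 < 1, p = c/n^{2/3} ≫ 1/n is above the triangle threshold p ~ 1/n. Asymptotically E[X] ~ (c³/6)·n^{3(1−α)} = (5³/6)·n^{1} → ∞; triangles are abundant w.h.p.

E[X] ≈ 3833.556; in regime p = Θ(1/n^{2/3}) E[X] diverges (above the triangle threshold p ~ 1/n).


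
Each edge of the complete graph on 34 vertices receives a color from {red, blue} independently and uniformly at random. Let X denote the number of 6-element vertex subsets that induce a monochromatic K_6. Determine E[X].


Let X = Σ_S X_S over the C(34, 6) = 1344904 subsets S of size 6, where X_S = 1 if the K_6 on S is monochromatic.
For a fixed S, the K_6 on S has C(6, 2) = 15 edges. P[all 15 edges red] = (1/2)^15, and likewise for blue, so P[monochromatic] = 2·(1/2)^15 = 2^{1 − 15} = 1/16384.
By linearity: E[X] = C(34, 6) · 2^{1 − 15} = 1344904 · 1/16384 = 168113/2048.
Numerically: E[X] ≈ 82.0864.

E[X] = C(34,6)·2^(1−C(6,2)) = 168113/2048 ≈ 82.0864.


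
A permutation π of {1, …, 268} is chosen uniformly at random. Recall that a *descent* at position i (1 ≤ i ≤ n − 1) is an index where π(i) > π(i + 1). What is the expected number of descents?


Write X = Σ X_I over i = 1, …, 267, with X_I the indicator of one descent.
There are 267 indicators.
For each fixed i, the pair (π(i), π(i+1)) is a uniformly random ordered pair of distinct values from {1, …, 268}; by symmetry P[π(i) > π(i+1)] = 1/2.
By linearity: E[X] = 267 · (1/2) = (268 − 1) · (1/2) = 267/2 ≈ 133.5000.

E[X] = 267/2 = 133.5000.


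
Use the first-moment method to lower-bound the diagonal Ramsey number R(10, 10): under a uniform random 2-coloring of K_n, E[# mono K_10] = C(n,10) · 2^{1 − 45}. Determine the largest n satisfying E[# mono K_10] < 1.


We need C(n, 10) · 2^{1 − 45} < 1, i.e. C(n, 10) < 2^{45 − 1} = 17592186044416.
Check values of n near the boundary:
  n = 95: C(95, 10) = 10104934117421; 10104934117421 < 17592186044416? YES
  n = 96: C(96, 10) = 11279926456656; 11279926456656 < 17592186044416? YES
  n = 97: C(97, 10) = 12576469727536; 12576469727536 < 17592186044416? YES
  n = 98: C(98, 10) = 14005614014756; 14005614014756 < 17592186044416? YES
  n = 99: C(99, 10) = 15579278510796; 15579278510796 < 17592186044416? YES
  n = 100: C(100, 10) = 17310309456440; 17310309456440 < 17592186044416? YES
  n = 101: C(101, 10) = 19212541264840; 19212541264840 < 17592186044416? NO
The largest n with C(n, 10) < 17592186044416 is n = 100 (where E[X] = 2163788682055/2199023255552 ≈ 0.9840). Hence R(10, 10) > 100, i.e. R(10, 10) ≥ 101.

Largest n = 100; hence R(10, 10) > 100.


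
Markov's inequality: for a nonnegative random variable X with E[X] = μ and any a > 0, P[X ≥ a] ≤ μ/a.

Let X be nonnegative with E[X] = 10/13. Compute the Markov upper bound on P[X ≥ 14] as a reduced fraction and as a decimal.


μ = E[X] = 10/13, a = 14.
Markov: P[X ≥ 14] ≤ μ/a = (10/13)/14 = 5/91.
Numerically: ≈ 0.05495.
(Since a = 14 > μ = 0.76923, the bound 5/91 is < 1 and informative.)

P[X ≥ 14] ≤ 5/91 ≈ 0.05495.


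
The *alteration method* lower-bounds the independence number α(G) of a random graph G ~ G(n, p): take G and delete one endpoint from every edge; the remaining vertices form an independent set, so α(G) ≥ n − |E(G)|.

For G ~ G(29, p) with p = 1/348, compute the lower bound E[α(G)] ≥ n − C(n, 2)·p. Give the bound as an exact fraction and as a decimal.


E[|E(G)|] = C(29, 2)·p = 406 · (1/348) = 7/6.
E[α(G)] ≥ n − E[|E(G)|] = 29 − 7/6 = 167/6.
Numerically: ≈ 27.833.
(This is only a lower bound; the true E[α(G)] may be larger.)

E[α(G)] ≥ 167/6 ≈ 27.833.


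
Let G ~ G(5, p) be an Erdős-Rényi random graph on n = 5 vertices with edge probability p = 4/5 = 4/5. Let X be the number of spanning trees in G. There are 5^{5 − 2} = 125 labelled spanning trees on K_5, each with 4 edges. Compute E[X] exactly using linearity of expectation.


K_5 has 5^{5 − 2} = 125 labelled spanning trees.
For each such spanning tree H, let X_H = 1 if all 4 edges of H are present in G. Then P[X_H = 1] = p^{4} = (4/5)^{4} = 256/625.
By linearity of expectation: E[X] = Σ_H E[X_H] = 125 · p^{4} = 125 · 256/625 = 256/5.
Numerically: E[X] ≈ 51.2.

E[X] = 125 · (4/5)^{4} = 256/5 ≈ 51.2.


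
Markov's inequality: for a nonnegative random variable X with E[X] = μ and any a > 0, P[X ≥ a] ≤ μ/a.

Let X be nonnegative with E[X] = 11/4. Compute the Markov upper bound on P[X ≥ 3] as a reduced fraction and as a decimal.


μ = E[X] = 11/4, a = 3.
Markov: P[X ≥ 3] ≤ μ/a = (11/4)/3 = 11/12.
Numerically: ≈ 0.917.
(Since a = 3 > μ = 2.750, the bound 11/12 is < 1 and informative.)

P[X ≥ 3] ≤ 11/12 ≈ 0.917.


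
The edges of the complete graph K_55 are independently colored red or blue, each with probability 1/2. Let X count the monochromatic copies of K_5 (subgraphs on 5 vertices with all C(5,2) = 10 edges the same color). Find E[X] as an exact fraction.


Let X = Σ_S X_S over the C(55, 5) = 3478761 subsets S of size 5, where X_S = 1 if the K_5 on S is monochromatic.
For a fixed S, the K_5 on S has C(5, 2) = 10 edges. P[all 10 edges red] = (1/2)^10, and likewise for blue, so P[monochromatic] = 2·(1/2)^10 = 2^{1 − 10} = 1/512.
Summing: E[X] = C(55, 5) · 2^{1 − 10} = 3478761 · 1/512 = 3478761/512.
Numerically: E[X] ≈ 6794.455.

E[X] = C(55,5)·2^(1−C(5,2)) = 3478761/512 ≈ 6794.455.


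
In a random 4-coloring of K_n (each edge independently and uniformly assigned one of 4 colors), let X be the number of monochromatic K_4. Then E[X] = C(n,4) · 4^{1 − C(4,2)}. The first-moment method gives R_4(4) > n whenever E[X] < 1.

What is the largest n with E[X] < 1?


We need C(n, 4) · 4^{1 − 6} < 1, i.e. C(n, 4) < 4^{6 − 1} = 1024.
Check values of n near the boundary:
  n = 9: C(9, 4) = 126; 126 < 1024? YES
  n = 10: C(10, 4) = 210; 210 < 1024? YES
  n = 11: C(11, 4) = 330; 330 < 1024? YES
  n = 12: C(12, 4) = 495; 495 < 1024? YES
  n = 13: C(13, 4) = 715; 715 < 1024? YES
  n = 14: C(14, 4) = 1001; 1001 < 1024? YES
  n = 15: C(15, 4) = 1365; 1365 < 1024? NO
  n = 16: C(16, 4) = 1820; 1820 < 1024? NO
The largest n with C(n, 4) < 1024 is n = 14 (where E[X] = 1001/1024 ≈ 0.977539). Hence R_4(4) > 14, i.e. R_4(4) ≥ 15.

Largest n = 14; hence R_4(4) > 14.


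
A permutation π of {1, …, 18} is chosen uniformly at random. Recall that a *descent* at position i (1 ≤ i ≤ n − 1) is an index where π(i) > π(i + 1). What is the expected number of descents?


Write X = Σ X_I over i = 1, …, 17, with X_I the indicator of one descent.
There are 17 indicators.
For each fixed i, the pair (π(i), π(i+1)) is a uniformly random ordered pair of distinct values from {1, …, 18}; by symmetry P[π(i) > π(i+1)] = 1/2.
By linearity: E[X] = 17 · (1/2) = (18 − 1) · (1/2) = 17/2 ≈ 8.5000.

E[X] = 17/2 = 8.5000.


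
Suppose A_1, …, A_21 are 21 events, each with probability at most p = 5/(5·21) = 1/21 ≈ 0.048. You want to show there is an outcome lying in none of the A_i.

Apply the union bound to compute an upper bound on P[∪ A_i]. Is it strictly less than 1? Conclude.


Union bound: P[∪_{i=1}^{21} A_i] ≤ Σ_i P[A_i] ≤ 21·p = 21·(1/21) = 1.
Numerically: 1 ≈ 1.000.
Is 1 < 1? NO.
Since the bound 1 is ≥ 1, the union bound is uninformative here; it does NOT by itself certify existence.

21·p = 1 ≈ 1.000; existence NOT certified by the union bound.


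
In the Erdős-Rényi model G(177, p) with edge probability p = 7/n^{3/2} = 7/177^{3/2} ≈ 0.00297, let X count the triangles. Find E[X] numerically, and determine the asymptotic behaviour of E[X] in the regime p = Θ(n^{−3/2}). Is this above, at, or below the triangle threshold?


Number of potential triangles: C(177, 3) = 908600.
Each occurs with probability p³ ≈ (0.00297)³ ≈ 2.62672e-08.
By linearity: E[X] = C(177, 3)·p³ ≈ 908600 · 2.62672e-08 ≈ 0.024.
Since α = 3/2 > 1, p = c/n^{3/2} = o(1/n) is below the triangle threshold p ~ 1/n. Asymptotically E[X] ~ (c³/6)·n^{3(1−α)} = (7³/6)·n^{-1.5} → 0, so by Markov's inequality G has no triangles w.h.p.

E[X] ≈ 0.024; in regime p = Θ(1/n^{3/2}) E[X] tends to 0 (below the triangle threshold p ~ 1/n).


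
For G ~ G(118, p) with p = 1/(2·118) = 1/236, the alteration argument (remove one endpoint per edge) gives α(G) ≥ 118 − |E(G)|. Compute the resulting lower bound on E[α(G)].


E[|E(G)|] = C(118, 2)·p = 6903 · (1/236) = 117/4.
E[α(G)] ≥ n − E[|E(G)|] = 118 − 117/4 = 355/4.
Numerically: ≈ 88.75000.
(This is only a lower bound; the true E[α(G)] may be larger.)

E[α(G)] ≥ 355/4 ≈ 88.75000.


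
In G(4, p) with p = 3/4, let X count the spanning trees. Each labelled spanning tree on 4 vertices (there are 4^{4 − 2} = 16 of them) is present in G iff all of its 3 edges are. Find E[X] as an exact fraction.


K_4 has 4^{4 − 2} = 16 labelled spanning trees.
For each such spanning tree H, let X_H = 1 if all 3 edges of H are present in G. Then P[X_H = 1] = p^{3} = (3/4)^{3} = 27/64.
By linearity: E[X] = Σ_H E[X_H] = 16 · p^{3} = 16 · 27/64 = 27/4.
Numerically: E[X] ≈ 6.75.

E[X] = 16 · (3/4)^{3} = 27/4 ≈ 6.75.


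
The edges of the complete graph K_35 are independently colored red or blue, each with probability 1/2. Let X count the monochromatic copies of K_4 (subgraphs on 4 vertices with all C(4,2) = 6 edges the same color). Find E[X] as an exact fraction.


Let X = Σ_S X_S over the C(35, 4) = 52360 subsets S of size 4, where X_S = 1 if the K_4 on S is monochromatic.
For a fixed S, the K_4 on S has C(4, 2) = 6 edges. P[all 6 edges red] = (1/2)^6, and likewise for blue, so P[monochromatic] = 2·(1/2)^6 = 2^{1 − 6} = 1/32.
Summing: E[X] = C(35, 4) · 2^{1 − 6} = 52360 · 1/32 = 6545/4.
Numerically: E[X] ≈ 1636.250000.

E[X] = C(35,4)·2^(1−C(4,2)) = 6545/4 ≈ 1636.250000.


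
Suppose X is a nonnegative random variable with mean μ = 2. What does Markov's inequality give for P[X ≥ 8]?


μ = E[X] = 2, a = 8.
Markov: P[X ≥ 8] ≤ μ/a = (2)/8 = 1/4.
Numerically: ≈ 0.2500.
(Since a = 8 > μ = 2.0000, the bound 1/4 is < 1 and informative.)

P[X ≥ 8] ≤ 1/4 ≈ 0.2500.


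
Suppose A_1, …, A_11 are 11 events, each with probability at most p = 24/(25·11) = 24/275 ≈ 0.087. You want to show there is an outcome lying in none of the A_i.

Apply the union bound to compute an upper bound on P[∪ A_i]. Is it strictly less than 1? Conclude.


Union bound: P[∪_{i=1}^{11} A_i] ≤ Σ_i P[A_i] ≤ 11·p = 11·(24/275) = 24/25.
Numerically: 24/25 ≈ 0.960.
Is 24/25 < 1? YES.
Since P[∪ A_i] ≤ 24/25 < 1, the complement has P[∩ A_i^c] ≥ 1 − 24/25 = 1/25 > 0, so some outcome avoids every A_i.

11·p = 24/25 ≈ 0.960; existence CERTIFIED by the union bound.


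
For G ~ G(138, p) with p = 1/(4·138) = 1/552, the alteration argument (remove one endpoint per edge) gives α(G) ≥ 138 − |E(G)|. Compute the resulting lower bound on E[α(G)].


E[|E(G)|] = C(138, 2)·p = 9453 · (1/552) = 137/8.
E[α(G)] ≥ n − E[|E(G)|] = 138 − 137/8 = 967/8.
Numerically: ≈ 120.87500.
(This is only a lower bound; the true E[α(G)] may be larger.)

E[α(G)] ≥ 967/8 ≈ 120.87500.


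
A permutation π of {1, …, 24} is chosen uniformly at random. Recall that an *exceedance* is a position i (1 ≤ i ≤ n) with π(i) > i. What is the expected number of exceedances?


Write X = Σ_{i=1}^{24} X_i, where X_i = 1_{π(i) > i}.
For each fixed i, π(i) is uniform over {1, …, 24} (marginal of a uniform permutation), so P[π(i) > i] = (n − i)/n. Summing: Σ_{i=1}^{24} (n − i)/n = (0 + 1 + … + 23)/24 = 24(24 − 1)/(2·24) = (24 − 1)/2.
Hence E[X] = Σ_{i=1}^{24} (24 − i)/24 = 23/2 ≈ 11.5000.

E[X] = 23/2 = 11.5000.


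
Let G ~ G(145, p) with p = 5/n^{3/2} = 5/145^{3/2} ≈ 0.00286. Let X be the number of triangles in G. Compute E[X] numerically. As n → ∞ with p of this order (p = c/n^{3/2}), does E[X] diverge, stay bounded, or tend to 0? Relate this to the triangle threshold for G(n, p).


Number of potential triangles: C(145, 3) = 497640.
Each occurs with probability p³ ≈ (0.00286)³ ≈ 2.34830e-08.
By linearity: E[X] = C(145, 3)·p³ ≈ 497640 · 2.34830e-08 ≈ 0.012.
Since α = 3/2 > 1, p = c/n^{3/2} = o(1/n) is below the triangle threshold p ~ 1/n. Asymptotically E[X] ~ (c³/6)·n^{3(1−α)} = (5³/6)·n^{-1.5} → 0, so by Markov's inequality G has no triangles w.h.p.

E[X] ≈ 0.012; in regime p = Θ(1/n^{3/2}) E[X] tends to 0 (below the triangle threshold p ~ 1/n).


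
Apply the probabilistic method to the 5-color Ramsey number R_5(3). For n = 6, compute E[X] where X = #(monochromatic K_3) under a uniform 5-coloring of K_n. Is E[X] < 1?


E[X] = C(6, 3) · 5^{1 − 3} = 20 · 5^{−2} = 20/25.
As a reduced fraction: E[X] = 4/5 ≈ 0.8000.
Is E[X] < 1? YES.
Since E[X] < 1, there exists a 5-coloring of K_{6} with no monochromatic K_3; hence R_5(3) > 6.

E[X] = 4/5 ≈ 0.8000; E[X] < 1, so R_5(3) > 6.


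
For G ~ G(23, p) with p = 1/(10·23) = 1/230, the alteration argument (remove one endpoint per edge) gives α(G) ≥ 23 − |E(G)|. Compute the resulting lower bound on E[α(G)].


E[|E(G)|] = C(23, 2)·p = 253 · (1/230) = 11/10.
E[α(G)] ≥ n − E[|E(G)|] = 23 − 11/10 = 219/10.
Numerically: ≈ 21.900000.
(This is only a lower bound; the true E[α(G)] may be larger.)

E[α(G)] ≥ 219/10 ≈ 21.900000.


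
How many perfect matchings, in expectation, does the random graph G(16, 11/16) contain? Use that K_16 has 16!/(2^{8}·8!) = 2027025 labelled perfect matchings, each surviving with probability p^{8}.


K_16 has 16!/(2^{8}·8!) = 2027025 labelled perfect matchings.
For each such perfect matching H, let X_H = 1 if all 8 edges of H are present in G. Then P[X_H = 1] = p^{8} = (11/16)^{8} = 214358881/4294967296.
By linearity of expectation: E[X] = Σ_H E[X_H] = 2027025 · p^{8} = 2027025 · 214358881/4294967296 = 434510810759025/4294967296.
Numerically: E[X] ≈ 1.01e+05.

E[X] = 2027025 · (11/16)^{8} = 434510810759025/4294967296 ≈ 1.01e+05.


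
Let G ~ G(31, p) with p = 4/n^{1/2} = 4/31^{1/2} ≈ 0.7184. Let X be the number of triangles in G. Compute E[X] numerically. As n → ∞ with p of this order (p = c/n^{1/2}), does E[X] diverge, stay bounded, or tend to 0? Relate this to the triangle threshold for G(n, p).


Number of potential triangles: C(31, 3) = 4495.
Each occurs with probability p³ ≈ (0.7184)³ ≈ 3.707980e-01.
By linearity: E[X] = C(31, 3)·p³ ≈ 4495 · 3.707980e-01 ≈ 1666.7372.
Since α = 1/2 < 1, p = c/n^{1/2} ≫ 1/n is above the triangle threshold p ~ 1/n. Asymptotically E[X] ~ (c³/6)·n^{3(1−α)} = (4³/6)·n^{1.5} → ∞; triangles are abundant w.h.p.

E[X] ≈ 1666.7372; in regime p = Θ(1/n^{1/2}) E[X] diverges (above the triangle threshold p ~ 1/n).


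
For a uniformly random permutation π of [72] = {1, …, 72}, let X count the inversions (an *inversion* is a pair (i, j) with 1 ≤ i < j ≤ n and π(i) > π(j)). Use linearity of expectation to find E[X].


Write X = Σ X_I over the C(72, 2) = 2556 pairs i < j, with X_I the indicator of one inversion.
There are 2556 indicators.
For each fixed pair i < j, the values π(i) and π(j) are two distinct elements of {1, …, 72} in uniformly random order; by symmetry P[π(i) > π(j)] = 1/2.
By linearity: E[X] = 2556 · (1/2) = C(72, 2) · (1/2) = 2556/2 = 1278 ≈ 1278.00000.

E[X] = 1278 = 1278.00000.


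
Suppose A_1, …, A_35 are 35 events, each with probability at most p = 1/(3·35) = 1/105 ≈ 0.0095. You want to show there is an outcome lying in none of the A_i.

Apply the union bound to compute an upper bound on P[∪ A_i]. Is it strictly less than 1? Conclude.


Union bound: P[∪_{i=1}^{35} A_i] ≤ Σ_i P[A_i] ≤ 35·p = 35·(1/105) = 1/3.
Numerically: 1/3 ≈ 0.3333.
Is 1/3 < 1? YES.
Since P[∪ A_i] ≤ 1/3 < 1, the complement has P[∩ A_i^c] ≥ 1 − 1/3 = 2/3 > 0, so some outcome avoids every A_i.

35·p = 1/3 ≈ 0.3333; existence CERTIFIED by the union bound.
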